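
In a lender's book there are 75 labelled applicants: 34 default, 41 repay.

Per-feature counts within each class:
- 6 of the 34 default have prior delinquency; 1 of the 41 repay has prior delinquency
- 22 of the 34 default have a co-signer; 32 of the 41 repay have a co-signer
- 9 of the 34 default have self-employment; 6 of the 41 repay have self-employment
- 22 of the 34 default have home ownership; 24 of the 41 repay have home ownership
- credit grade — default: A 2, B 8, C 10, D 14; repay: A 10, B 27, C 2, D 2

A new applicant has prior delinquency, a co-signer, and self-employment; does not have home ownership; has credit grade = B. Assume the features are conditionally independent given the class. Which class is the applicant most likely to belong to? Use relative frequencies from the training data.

default

default: (34/75) × (6/34) × (22/34) × (9/34) × (12/34) × (8/34) ≈ 0.00113792
repay: (41/75) × (1/41) × (32/41) × (6/41) × (17/41) × (27/41) ≈ 0.000415831
Highest score → default.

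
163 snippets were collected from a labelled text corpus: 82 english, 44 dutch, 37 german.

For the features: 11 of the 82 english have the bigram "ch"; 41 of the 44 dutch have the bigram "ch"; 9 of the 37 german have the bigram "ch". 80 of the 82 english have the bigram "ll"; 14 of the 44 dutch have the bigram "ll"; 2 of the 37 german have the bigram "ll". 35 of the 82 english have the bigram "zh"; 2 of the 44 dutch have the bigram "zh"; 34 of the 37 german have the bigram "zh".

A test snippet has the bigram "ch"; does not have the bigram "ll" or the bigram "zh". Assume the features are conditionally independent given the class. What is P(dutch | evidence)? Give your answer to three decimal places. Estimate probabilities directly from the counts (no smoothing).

0.969

english: (82/163) × (11/82) × (2/82) × (47/82) ≈ 0.00094342
dutch: (44/163) × (41/44) × (30/44) × (42/44) ≈ 0.163705
german: (37/163) × (9/37) × (35/37) × (3/37) ≈ 0.00423488
P(dutch | x) = 0.163705 / 0.1688833 ≈ 0.969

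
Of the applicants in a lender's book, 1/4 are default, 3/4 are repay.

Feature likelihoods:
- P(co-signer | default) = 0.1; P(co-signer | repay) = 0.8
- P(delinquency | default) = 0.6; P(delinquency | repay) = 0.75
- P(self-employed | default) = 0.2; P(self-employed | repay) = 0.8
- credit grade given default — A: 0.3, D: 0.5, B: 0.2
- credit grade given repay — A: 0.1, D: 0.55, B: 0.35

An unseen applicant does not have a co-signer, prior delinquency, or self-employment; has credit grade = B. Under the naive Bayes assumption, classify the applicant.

default

default: 0.25 × (1−0.1) × (1−0.6) × (1−0.2) × 0.2 = 0.0144
repay: 0.75 × (1−0.8) × (1−0.75) × (1−0.8) × 0.35 = 0.002625
Highest score → default.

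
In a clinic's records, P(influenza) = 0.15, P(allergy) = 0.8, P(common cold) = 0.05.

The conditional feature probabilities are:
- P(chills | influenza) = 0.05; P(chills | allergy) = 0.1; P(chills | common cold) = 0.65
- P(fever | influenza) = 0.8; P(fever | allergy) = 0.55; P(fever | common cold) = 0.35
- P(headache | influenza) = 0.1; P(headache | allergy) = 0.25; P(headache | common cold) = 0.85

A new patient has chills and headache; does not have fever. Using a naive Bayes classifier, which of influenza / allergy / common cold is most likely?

influenza: 0.15 × 0.05 × (1−0.8) × 0.1 = 0.00015
allergy: 0.8 × 0.1 × (1−0.55) × 0.25 = 0.009
common cold: 0.05 × 0.65 × (1−0.35) × 0.85 = 0.01795625
Highest score → common cold.

common cold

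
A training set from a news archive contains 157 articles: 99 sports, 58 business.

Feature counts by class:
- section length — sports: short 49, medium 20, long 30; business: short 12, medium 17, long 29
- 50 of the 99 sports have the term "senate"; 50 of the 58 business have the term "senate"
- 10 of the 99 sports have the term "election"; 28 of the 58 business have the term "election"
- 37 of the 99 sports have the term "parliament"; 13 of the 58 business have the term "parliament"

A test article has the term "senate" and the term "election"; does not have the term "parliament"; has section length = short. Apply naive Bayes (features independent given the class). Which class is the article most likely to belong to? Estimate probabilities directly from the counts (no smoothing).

business

sports: (99/157) × (49/99) × (50/99) × (10/99) × (62/99) ≈ 0.00997132
business: (58/157) × (12/58) × (50/58) × (28/58) × (45/58) ≈ 0.0246796
Highest score → business.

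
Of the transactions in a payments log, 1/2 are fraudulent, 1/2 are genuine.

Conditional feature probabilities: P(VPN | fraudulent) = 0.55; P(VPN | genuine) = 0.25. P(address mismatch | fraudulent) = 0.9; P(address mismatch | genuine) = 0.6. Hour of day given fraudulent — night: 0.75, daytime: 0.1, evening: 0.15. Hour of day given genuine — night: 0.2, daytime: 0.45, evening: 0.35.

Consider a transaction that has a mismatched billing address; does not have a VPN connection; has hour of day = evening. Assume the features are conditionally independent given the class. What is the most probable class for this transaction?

genuine

fraudulent: 0.5 × (1−0.55) × 0.9 × 0.15 = 0.030375
genuine: 0.5 × (1−0.25) × 0.6 × 0.35 = 0.07875
Highest score → genuine.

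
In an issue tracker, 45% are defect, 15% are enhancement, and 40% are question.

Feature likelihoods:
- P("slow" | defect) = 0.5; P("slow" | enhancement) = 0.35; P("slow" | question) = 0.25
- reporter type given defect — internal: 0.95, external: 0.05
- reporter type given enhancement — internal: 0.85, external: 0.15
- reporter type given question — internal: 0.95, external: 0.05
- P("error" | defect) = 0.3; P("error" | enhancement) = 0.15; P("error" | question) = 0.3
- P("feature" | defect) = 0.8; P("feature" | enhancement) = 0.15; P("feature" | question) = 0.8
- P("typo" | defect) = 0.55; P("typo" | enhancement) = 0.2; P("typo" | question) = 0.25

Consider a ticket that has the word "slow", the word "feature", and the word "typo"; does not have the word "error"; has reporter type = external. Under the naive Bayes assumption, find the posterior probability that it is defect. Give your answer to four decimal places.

defect: 0.45 × 0.5 × 0.05 × (1−0.3) × 0.8 × 0.55 = 0.003465
enhancement: 0.15 × 0.35 × 0.15 × (1−0.15) × 0.15 × 0.2 = 0.0002008125
question: 0.4 × 0.25 × 0.05 × (1−0.3) × 0.8 × 0.25 = 0.0007
P(defect | x) = 0.003465 / 0.0043658125 ≈ 0.7937

0.7937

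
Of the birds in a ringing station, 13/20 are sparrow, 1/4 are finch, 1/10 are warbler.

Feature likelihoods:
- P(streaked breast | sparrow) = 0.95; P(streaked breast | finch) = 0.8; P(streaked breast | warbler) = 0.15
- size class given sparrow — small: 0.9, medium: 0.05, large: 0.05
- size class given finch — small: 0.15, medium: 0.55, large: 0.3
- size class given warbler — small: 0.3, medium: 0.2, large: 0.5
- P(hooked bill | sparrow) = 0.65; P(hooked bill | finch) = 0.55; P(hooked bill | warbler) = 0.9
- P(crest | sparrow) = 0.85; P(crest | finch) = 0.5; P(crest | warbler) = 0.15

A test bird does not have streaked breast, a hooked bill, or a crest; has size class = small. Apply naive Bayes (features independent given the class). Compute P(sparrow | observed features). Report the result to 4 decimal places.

sparrow: 0.65 × (1−0.95) × 0.9 × (1−0.65) × (1−0.85) = 0.001535625
finch: 0.25 × (1−0.8) × 0.15 × (1−0.55) × (1−0.5) = 0.0016875
warbler: 0.1 × (1−0.15) × 0.3 × (1−0.9) × (1−0.15) = 0.0021675
P(sparrow | x) = 0.001535625 / 0.005390625 ≈ 0.2849

0.2849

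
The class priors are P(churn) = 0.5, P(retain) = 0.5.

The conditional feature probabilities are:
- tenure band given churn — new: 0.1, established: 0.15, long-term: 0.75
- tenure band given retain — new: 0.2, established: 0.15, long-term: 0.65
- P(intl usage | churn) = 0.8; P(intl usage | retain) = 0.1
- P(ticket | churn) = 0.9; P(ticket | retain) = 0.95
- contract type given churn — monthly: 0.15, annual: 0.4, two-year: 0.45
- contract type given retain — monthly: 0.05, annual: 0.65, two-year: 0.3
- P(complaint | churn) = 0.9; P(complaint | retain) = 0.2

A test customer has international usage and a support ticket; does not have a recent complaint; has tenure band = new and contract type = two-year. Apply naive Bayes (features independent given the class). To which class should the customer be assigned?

churn: 0.5 × 0.1 × 0.8 × 0.9 × 0.45 × (1−0.9) = 0.00162
retain: 0.5 × 0.2 × 0.1 × 0.95 × 0.3 × (1−0.2) = 0.00228
Highest score → retain.

retain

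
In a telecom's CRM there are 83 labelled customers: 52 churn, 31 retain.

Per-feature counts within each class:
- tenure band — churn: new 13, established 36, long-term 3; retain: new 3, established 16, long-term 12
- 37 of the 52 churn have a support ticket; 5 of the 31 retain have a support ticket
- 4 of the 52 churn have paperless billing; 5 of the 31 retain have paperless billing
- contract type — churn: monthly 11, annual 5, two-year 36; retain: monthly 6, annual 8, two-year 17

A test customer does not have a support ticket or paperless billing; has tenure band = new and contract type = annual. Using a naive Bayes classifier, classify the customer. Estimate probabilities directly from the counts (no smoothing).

retain

churn: (52/83) × (13/52) × (15/52) × (48/52) × (5/52) ≈ 0.00401012
retain: (31/83) × (3/31) × (26/31) × (26/31) × (8/31) ≈ 0.00656137
Highest score → retain.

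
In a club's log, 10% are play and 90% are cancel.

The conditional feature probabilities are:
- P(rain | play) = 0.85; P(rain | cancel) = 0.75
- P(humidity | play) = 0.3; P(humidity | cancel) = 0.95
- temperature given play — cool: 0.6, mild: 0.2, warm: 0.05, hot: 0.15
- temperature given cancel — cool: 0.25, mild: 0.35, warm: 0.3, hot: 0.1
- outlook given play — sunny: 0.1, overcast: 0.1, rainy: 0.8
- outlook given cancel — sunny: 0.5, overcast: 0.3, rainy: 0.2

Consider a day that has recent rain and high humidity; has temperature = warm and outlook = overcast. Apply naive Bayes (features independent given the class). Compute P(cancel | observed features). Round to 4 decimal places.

0.9978

play: 0.1 × 0.85 × 0.3 × 0.05 × 0.1 = 0.0001275
cancel: 0.9 × 0.75 × 0.95 × 0.3 × 0.3 = 0.0577125
P(cancel | x) = 0.0577125 / 0.05784 ≈ 0.9978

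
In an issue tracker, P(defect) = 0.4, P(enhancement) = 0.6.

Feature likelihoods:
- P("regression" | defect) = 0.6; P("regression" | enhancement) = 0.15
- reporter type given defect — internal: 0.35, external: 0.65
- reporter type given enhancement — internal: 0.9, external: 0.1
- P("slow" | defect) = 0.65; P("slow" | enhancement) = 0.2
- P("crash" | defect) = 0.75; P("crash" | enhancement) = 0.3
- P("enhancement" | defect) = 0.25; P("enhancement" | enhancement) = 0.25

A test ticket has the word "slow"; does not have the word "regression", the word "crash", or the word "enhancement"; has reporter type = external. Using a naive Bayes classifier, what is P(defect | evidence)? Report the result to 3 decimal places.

0.703

defect: 0.4 × (1−0.6) × 0.65 × 0.65 × (1−0.75) × (1−0.25) = 0.012675
enhancement: 0.6 × (1−0.15) × 0.1 × 0.2 × (1−0.3) × (1−0.25) = 0.005355
P(defect | x) = 0.012675 / 0.01803 ≈ 0.703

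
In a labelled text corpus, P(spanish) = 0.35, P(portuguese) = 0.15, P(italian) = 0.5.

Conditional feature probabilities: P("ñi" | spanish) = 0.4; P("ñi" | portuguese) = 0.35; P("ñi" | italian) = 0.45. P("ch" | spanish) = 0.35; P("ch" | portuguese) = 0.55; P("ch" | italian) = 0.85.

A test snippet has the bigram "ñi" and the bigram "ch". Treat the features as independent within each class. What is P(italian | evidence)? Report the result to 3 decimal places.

spanish: 0.35 × 0.4 × 0.35 = 0.049
portuguese: 0.15 × 0.35 × 0.55 = 0.028875
italian: 0.5 × 0.45 × 0.85 = 0.19125
P(italian | x) = 0.19125 / 0.269125 ≈ 0.711

0.711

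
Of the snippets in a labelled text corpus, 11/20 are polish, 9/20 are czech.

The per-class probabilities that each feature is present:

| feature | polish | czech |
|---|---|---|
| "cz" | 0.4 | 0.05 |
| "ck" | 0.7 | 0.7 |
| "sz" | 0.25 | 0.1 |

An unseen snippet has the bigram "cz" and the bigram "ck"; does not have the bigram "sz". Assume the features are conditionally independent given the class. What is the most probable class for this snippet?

polish: 0.55 × 0.4 × 0.7 × (1−0.25) = 0.1155
czech: 0.45 × 0.05 × 0.7 × (1−0.1) = 0.014175
Highest score → polish.

polish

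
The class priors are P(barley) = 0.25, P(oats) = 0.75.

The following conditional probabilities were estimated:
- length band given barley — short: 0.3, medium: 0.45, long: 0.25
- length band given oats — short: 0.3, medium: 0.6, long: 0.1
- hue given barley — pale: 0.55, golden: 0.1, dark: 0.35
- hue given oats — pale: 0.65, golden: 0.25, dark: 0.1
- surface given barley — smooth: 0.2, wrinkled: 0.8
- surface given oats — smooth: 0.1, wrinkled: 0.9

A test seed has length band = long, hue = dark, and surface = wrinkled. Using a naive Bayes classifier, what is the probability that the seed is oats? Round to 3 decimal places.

0.278

barley: 0.25 × 0.25 × 0.35 × 0.8 = 0.0175
oats: 0.75 × 0.1 × 0.1 × 0.9 = 0.00675
P(oats | x) = 0.00675 / 0.02425 ≈ 0.278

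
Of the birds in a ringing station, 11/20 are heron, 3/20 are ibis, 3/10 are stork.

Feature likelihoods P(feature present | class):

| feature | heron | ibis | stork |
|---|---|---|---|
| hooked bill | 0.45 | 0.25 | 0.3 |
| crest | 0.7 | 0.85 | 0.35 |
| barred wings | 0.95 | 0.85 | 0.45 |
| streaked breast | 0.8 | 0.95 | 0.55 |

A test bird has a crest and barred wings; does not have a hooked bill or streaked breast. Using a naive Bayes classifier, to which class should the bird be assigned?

heron

heron: 0.55 × (1−0.45) × 0.7 × 0.95 × (1−0.8) = 0.0402325
ibis: 0.15 × (1−0.25) × 0.85 × 0.85 × (1−0.95) = 0.0040640625
stork: 0.3 × (1−0.3) × 0.35 × 0.45 × (1−0.55) = 0.01488375
Highest score → heron.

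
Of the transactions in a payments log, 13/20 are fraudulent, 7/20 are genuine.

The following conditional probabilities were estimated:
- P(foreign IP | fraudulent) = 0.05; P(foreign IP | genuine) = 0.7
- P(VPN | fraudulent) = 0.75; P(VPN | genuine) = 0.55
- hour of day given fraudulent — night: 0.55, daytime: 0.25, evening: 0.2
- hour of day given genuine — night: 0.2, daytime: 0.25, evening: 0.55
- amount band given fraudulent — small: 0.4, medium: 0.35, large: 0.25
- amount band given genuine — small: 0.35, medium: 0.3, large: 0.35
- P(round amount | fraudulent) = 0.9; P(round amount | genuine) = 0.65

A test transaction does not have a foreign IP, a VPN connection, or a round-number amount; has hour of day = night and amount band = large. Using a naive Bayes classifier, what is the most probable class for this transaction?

fraudulent

fraudulent: 0.65 × (1−0.05) × (1−0.75) × 0.55 × 0.25 × (1−0.9) = 0.00212265625
genuine: 0.35 × (1−0.7) × (1−0.55) × 0.2 × 0.35 × (1−0.65) = 0.001157625
Highest score → fraudulent.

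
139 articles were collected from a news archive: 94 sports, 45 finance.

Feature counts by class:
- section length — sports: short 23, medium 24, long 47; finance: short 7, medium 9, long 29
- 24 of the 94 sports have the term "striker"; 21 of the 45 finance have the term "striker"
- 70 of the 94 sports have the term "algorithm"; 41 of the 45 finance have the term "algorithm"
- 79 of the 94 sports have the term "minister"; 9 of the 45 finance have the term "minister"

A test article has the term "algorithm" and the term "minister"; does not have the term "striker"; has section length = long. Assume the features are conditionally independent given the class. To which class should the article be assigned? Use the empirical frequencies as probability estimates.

sports: (94/139) × (47/94) × (70/94) × (70/94) × (79/94) ≈ 0.157588
finance: (45/139) × (29/45) × (24/45) × (41/45) × (9/45) ≈ 0.020276
Highest score → sports.

sports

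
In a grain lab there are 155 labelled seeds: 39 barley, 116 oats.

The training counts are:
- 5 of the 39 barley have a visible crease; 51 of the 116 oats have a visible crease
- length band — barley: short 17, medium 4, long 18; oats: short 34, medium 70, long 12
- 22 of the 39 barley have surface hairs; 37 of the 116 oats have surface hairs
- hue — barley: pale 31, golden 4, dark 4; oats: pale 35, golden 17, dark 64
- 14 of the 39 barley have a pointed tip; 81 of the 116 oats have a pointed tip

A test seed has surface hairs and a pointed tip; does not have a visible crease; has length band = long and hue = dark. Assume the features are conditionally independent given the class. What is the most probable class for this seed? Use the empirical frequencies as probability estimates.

barley: (39/155) × (34/39) × (18/39) × (22/39) × (4/39) × (14/39) ≈ 0.00210267
oats: (116/155) × (65/116) × (12/116) × (37/116) × (64/116) × (81/116) ≈ 0.00533086
Highest score → oats.

oats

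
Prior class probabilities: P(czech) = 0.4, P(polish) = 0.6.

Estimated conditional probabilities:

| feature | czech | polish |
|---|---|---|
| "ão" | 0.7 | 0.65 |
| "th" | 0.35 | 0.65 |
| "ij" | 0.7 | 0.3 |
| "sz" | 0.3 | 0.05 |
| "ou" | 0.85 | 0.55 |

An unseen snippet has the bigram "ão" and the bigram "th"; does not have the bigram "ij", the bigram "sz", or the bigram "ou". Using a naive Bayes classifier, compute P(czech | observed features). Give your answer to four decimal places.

0.0391

czech: 0.4 × 0.7 × 0.35 × (1−0.7) × (1−0.3) × (1−0.85) = 0.003087
polish: 0.6 × 0.65 × 0.65 × (1−0.3) × (1−0.05) × (1−0.55) = 0.075859875
P(czech | x) = 0.003087 / 0.078946875 ≈ 0.0391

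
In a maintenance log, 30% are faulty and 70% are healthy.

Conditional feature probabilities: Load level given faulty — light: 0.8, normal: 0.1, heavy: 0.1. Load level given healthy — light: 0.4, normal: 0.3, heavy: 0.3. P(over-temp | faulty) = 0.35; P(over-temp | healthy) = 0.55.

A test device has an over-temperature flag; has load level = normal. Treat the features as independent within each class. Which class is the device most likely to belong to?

healthy

faulty: 0.3 × 0.1 × 0.35 = 0.0105
healthy: 0.7 × 0.3 × 0.55 = 0.1155
Highest score → healthy.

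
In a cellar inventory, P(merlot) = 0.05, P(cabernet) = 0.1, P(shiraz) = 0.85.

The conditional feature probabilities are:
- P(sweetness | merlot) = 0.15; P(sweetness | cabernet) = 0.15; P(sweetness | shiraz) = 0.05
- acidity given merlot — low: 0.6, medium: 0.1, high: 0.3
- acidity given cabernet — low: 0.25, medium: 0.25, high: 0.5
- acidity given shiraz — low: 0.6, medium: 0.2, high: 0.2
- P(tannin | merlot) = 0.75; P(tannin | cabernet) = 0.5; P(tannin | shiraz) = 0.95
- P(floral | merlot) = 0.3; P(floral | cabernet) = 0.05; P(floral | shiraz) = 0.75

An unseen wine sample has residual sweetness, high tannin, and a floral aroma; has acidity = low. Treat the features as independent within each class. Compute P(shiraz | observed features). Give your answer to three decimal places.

0.943

merlot: 0.05 × 0.15 × 0.6 × 0.75 × 0.3 = 0.0010125
cabernet: 0.1 × 0.15 × 0.25 × 0.5 × 0.05 = 0.00009375
shiraz: 0.85 × 0.05 × 0.6 × 0.95 × 0.75 = 0.01816875
P(shiraz | x) = 0.01816875 / 0.019275 ≈ 0.943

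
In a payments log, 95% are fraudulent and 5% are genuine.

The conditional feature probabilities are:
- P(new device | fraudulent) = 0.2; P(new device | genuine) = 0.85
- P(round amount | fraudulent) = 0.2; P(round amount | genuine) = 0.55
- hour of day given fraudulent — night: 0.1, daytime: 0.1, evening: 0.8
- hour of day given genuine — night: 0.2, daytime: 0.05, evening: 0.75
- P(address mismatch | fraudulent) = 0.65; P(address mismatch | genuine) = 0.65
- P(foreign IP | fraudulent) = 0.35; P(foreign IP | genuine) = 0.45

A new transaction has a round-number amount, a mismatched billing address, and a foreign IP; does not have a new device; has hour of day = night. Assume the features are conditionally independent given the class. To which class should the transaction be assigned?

fraudulent

fraudulent: 0.95 × (1−0.2) × 0.2 × 0.1 × 0.65 × 0.35 = 0.003458
genuine: 0.05 × (1−0.85) × 0.55 × 0.2 × 0.65 × 0.45 = 0.0002413125
Highest score → fraudulent.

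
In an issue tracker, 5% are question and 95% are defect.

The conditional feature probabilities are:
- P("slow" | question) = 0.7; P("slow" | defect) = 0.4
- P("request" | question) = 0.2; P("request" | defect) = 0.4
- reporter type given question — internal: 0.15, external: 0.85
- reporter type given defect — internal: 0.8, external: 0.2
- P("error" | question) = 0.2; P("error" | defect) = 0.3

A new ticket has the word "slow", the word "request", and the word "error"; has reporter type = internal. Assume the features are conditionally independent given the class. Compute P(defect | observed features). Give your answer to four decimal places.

0.9943

question: 0.05 × 0.7 × 0.2 × 0.15 × 0.2 = 0.00021
defect: 0.95 × 0.4 × 0.4 × 0.8 × 0.3 = 0.03648
P(defect | x) = 0.03648 / 0.03669 ≈ 0.9943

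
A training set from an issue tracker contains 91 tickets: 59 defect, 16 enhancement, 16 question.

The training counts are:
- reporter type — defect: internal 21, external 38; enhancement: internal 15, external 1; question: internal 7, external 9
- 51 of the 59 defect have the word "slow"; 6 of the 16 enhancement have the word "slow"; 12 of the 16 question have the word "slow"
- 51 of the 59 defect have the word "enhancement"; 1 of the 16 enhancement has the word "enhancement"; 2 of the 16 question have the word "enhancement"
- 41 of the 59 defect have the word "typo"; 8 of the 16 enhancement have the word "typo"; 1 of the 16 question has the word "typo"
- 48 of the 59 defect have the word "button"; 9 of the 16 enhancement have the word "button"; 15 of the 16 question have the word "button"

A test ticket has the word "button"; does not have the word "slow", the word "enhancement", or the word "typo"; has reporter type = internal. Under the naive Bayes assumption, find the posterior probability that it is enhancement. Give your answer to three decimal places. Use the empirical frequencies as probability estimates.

0.632

defect: (59/91) × (21/59) × (8/59) × (8/59) × (18/59) × (48/59) ≈ 0.00105309
enhancement: (16/91) × (15/16) × (10/16) × (15/16) × (8/16) × (9/16) ≈ 0.027164
question: (16/91) × (7/16) × (4/16) × (14/16) × (15/16) × (15/16) ≈ 0.0147893
P(enhancement | x) = 0.027164 / 0.04300639 ≈ 0.632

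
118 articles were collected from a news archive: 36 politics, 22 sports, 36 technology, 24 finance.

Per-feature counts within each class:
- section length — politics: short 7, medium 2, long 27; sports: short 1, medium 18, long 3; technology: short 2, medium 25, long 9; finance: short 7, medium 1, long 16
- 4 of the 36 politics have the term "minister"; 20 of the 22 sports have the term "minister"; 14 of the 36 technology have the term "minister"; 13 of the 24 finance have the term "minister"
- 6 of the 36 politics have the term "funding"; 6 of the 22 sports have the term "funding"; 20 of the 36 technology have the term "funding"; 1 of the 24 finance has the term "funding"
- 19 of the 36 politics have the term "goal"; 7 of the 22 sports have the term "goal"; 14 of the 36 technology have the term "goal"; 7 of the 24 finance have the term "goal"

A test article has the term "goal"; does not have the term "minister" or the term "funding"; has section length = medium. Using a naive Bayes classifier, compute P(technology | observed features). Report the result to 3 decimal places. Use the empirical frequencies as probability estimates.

politics: (36/118) × (2/36) × (32/36) × (30/36) × (19/36) ≈ 0.00662621
sports: (22/118) × (18/22) × (2/22) × (16/22) × (7/22) ≈ 0.00320901
technology: (36/118) × (25/36) × (22/36) × (16/36) × (14/36) ≈ 0.022378
finance: (24/118) × (1/24) × (11/24) × (23/24) × (7/24) ≈ 0.00108568
P(technology | x) = 0.022378 / 0.0332989 ≈ 0.672

0.672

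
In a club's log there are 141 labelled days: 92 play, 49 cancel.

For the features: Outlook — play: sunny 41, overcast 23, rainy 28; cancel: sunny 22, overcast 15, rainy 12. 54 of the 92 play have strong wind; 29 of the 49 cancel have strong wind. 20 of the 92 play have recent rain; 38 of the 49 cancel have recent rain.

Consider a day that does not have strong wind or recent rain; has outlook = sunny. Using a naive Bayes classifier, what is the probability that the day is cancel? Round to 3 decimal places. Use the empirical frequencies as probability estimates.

0.132

play: (92/141) × (41/92) × (38/92) × (72/92) ≈ 0.0939951
cancel: (49/141) × (22/49) × (20/49) × (11/49) ≈ 0.0142966
P(cancel | x) = 0.0142966 / 0.1082917 ≈ 0.132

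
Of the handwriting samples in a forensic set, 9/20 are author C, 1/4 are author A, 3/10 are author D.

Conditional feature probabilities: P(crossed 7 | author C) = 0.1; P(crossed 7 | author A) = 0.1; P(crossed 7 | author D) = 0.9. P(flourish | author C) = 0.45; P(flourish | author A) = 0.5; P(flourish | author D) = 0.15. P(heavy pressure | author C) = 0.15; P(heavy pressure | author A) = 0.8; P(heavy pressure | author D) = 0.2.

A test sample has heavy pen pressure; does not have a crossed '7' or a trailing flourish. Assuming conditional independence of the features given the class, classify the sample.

author C: 0.45 × (1−0.1) × (1−0.45) × 0.15 = 0.0334125
author A: 0.25 × (1−0.1) × (1−0.5) × 0.8 = 0.09
author D: 0.3 × (1−0.9) × (1−0.15) × 0.2 = 0.0051
Highest score → author A.

author A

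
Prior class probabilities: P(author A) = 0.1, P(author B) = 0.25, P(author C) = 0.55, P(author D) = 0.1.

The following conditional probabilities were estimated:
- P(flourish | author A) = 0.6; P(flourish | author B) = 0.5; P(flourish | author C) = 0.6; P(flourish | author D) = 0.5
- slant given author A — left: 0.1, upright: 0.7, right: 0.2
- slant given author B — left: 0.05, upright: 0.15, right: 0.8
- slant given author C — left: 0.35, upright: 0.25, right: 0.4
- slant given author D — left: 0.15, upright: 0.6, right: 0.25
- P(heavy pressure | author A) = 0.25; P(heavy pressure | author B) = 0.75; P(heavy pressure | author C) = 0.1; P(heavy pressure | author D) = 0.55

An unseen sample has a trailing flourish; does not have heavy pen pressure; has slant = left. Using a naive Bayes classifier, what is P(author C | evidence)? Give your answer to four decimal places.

author A: 0.1 × 0.6 × 0.1 × (1−0.25) = 0.0045
author B: 0.25 × 0.5 × 0.05 × (1−0.75) = 0.0015625
author C: 0.55 × 0.6 × 0.35 × (1−0.1) = 0.10395
author D: 0.1 × 0.5 × 0.15 × (1−0.55) = 0.003375
P(author C | x) = 0.10395 / 0.1133875 ≈ 0.9168

0.9168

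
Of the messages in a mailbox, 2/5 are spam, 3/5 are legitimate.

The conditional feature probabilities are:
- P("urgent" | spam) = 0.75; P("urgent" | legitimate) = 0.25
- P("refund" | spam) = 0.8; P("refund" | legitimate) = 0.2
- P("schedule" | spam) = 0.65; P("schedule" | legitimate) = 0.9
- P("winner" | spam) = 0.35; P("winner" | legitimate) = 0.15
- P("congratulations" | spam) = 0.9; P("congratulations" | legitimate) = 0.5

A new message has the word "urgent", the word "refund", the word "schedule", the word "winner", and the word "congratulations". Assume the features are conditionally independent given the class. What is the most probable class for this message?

spam

spam: 0.4 × 0.75 × 0.8 × 0.65 × 0.35 × 0.9 = 0.04914
legitimate: 0.6 × 0.25 × 0.2 × 0.9 × 0.15 × 0.5 = 0.002025
Highest score → spam.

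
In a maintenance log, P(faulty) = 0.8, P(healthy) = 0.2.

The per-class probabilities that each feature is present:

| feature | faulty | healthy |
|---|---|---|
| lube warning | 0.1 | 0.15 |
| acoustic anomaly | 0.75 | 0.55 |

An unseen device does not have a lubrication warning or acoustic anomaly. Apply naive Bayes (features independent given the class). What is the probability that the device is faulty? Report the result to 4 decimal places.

faulty: 0.8 × (1−0.1) × (1−0.75) = 0.18
healthy: 0.2 × (1−0.15) × (1−0.55) = 0.0765
P(faulty | x) = 0.18 / 0.2565 ≈ 0.7018

0.7018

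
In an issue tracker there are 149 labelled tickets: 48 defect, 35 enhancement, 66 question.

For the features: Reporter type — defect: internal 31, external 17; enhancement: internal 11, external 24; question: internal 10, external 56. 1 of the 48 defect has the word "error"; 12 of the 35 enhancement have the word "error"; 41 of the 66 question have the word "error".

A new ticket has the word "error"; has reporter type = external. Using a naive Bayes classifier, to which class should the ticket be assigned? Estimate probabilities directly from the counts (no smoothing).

defect: (48/149) × (17/48) × (1/48) ≈ 0.00237696
enhancement: (35/149) × (24/35) × (12/35) ≈ 0.0552253
question: (66/149) × (56/66) × (41/66) ≈ 0.233476
Highest score → question.

question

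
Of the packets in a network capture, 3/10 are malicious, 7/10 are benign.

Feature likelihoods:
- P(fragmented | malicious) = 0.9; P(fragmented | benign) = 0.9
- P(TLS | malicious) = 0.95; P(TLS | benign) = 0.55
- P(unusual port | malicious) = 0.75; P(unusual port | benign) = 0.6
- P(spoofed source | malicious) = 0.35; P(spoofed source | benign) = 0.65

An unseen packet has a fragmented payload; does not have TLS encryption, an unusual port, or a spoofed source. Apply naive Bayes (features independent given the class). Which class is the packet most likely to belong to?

benign

malicious: 0.3 × 0.9 × (1−0.95) × (1−0.75) × (1−0.35) = 0.00219375
benign: 0.7 × 0.9 × (1−0.55) × (1−0.6) × (1−0.65) = 0.03969
Highest score → benign.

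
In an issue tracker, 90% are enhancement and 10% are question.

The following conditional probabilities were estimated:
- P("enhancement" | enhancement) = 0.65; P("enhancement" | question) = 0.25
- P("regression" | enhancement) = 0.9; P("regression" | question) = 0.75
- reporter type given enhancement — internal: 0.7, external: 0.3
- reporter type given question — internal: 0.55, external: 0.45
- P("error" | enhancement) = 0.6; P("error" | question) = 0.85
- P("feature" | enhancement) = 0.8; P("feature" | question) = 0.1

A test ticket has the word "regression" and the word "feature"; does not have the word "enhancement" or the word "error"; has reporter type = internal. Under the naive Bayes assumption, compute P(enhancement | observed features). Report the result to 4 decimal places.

0.9927

enhancement: 0.9 × (1−0.65) × 0.9 × 0.7 × (1−0.6) × 0.8 = 0.063504
question: 0.1 × (1−0.25) × 0.75 × 0.55 × (1−0.85) × 0.1 = 0.0004640625
P(enhancement | x) = 0.063504 / 0.0639680625 ≈ 0.9927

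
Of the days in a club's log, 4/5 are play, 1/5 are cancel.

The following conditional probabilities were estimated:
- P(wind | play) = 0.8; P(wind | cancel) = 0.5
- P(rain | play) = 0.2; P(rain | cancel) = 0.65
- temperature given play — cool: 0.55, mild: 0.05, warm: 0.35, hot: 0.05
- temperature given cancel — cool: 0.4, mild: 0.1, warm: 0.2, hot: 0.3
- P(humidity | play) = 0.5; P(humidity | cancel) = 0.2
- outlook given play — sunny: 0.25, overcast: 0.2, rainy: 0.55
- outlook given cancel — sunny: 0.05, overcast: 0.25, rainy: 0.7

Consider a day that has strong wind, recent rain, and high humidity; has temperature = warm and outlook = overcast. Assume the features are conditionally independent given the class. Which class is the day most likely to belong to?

play

play: 0.8 × 0.8 × 0.2 × 0.35 × 0.5 × 0.2 = 0.00448
cancel: 0.2 × 0.5 × 0.65 × 0.2 × 0.2 × 0.25 = 0.00065
Highest score → play.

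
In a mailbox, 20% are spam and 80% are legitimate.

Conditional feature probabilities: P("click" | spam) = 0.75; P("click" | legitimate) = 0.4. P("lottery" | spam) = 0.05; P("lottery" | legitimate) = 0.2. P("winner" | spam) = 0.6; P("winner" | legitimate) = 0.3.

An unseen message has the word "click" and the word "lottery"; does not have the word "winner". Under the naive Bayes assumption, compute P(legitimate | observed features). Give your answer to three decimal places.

0.937

spam: 0.2 × 0.75 × 0.05 × (1−0.6) = 0.003
legitimate: 0.8 × 0.4 × 0.2 × (1−0.3) = 0.0448
P(legitimate | x) = 0.0448 / 0.0478 ≈ 0.937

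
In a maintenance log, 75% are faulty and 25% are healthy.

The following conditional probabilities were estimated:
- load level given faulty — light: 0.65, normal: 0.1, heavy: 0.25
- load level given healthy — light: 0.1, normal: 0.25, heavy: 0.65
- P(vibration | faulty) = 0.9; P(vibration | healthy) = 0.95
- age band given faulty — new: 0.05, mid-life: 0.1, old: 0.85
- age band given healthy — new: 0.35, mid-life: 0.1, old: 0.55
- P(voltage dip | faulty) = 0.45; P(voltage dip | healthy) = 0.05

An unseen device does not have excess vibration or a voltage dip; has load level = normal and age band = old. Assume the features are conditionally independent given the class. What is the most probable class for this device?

faulty: 0.75 × 0.1 × (1−0.9) × 0.85 × (1−0.45) = 0.00350625
healthy: 0.25 × 0.25 × (1−0.95) × 0.55 × (1−0.05) = 0.0016328125
Highest score → faulty.

faulty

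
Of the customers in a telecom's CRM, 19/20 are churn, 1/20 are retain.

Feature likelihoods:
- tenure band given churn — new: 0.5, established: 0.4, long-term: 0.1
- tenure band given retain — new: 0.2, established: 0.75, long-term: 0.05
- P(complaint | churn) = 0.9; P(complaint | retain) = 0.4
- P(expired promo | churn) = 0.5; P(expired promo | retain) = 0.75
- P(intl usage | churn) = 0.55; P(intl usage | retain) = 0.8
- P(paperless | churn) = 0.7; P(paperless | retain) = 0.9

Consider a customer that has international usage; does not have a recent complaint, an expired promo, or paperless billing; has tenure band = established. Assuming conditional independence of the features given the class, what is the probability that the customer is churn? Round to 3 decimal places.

churn: 0.95 × 0.4 × (1−0.9) × (1−0.5) × 0.55 × (1−0.7) = 0.003135
retain: 0.05 × 0.75 × (1−0.4) × (1−0.75) × 0.8 × (1−0.9) = 0.00045
P(churn | x) = 0.003135 / 0.003585 ≈ 0.874

0.874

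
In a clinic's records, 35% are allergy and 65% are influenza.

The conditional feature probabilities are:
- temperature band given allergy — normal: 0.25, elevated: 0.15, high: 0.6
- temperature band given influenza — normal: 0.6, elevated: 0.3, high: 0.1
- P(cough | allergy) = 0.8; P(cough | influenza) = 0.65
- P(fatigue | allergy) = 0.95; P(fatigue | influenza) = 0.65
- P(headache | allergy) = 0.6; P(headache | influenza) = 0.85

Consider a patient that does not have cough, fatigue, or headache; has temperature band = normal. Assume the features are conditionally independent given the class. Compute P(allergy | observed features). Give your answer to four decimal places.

0.0466

allergy: 0.35 × 0.25 × (1−0.8) × (1−0.95) × (1−0.6) = 0.00035
influenza: 0.65 × 0.6 × (1−0.65) × (1−0.65) × (1−0.85) = 0.00716625
P(allergy | x) = 0.00035 / 0.00751625 ≈ 0.0466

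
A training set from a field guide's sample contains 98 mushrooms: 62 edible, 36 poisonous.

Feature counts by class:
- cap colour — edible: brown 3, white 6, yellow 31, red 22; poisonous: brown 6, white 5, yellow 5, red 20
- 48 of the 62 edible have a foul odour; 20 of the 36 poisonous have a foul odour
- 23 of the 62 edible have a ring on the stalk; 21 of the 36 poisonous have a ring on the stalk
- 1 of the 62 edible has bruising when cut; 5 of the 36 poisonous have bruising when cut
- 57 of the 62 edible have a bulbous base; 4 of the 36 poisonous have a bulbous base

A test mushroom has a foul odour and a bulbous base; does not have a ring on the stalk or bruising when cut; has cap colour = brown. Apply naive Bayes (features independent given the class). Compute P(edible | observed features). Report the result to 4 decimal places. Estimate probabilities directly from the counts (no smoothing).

0.9086

edible: (62/98) × (3/62) × (48/62) × (39/62) × (61/62) × (57/62) ≈ 0.0134846
poisonous: (36/98) × (6/36) × (20/36) × (15/36) × (31/36) × (4/36) ≈ 0.001356
P(edible | x) = 0.0134846 / 0.0148406 ≈ 0.9086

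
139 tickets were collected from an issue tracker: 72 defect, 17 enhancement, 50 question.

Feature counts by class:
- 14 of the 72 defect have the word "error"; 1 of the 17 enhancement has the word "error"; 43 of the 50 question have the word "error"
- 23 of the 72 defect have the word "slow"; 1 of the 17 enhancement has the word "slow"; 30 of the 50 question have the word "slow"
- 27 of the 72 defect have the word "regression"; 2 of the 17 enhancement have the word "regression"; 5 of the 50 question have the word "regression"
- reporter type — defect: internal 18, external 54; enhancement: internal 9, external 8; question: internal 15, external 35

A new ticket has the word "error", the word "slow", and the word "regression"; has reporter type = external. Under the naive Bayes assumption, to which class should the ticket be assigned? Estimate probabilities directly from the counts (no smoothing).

question

defect: (72/139) × (14/72) × (23/72) × (27/72) × (54/72) ≈ 0.00904901
enhancement: (17/139) × (1/17) × (1/17) × (2/17) × (8/17) ≈ 0.0000234293
question: (50/139) × (43/50) × (30/50) × (5/50) × (35/50) ≈ 0.0129928
Highest score → question.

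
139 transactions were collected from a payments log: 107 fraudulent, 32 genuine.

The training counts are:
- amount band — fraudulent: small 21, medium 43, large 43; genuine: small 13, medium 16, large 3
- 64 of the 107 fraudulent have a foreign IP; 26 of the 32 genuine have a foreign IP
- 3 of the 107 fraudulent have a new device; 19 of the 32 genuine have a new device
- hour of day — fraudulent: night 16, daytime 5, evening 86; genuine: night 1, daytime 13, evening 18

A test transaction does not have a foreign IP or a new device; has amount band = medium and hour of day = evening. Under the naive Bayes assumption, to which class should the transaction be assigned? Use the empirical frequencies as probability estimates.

fraudulent

fraudulent: (107/139) × (43/107) × (43/107) × (104/107) × (86/107) ≈ 0.0971186
genuine: (32/139) × (16/32) × (6/32) × (13/32) × (18/32) ≈ 0.00493199
Highest score → fraudulent.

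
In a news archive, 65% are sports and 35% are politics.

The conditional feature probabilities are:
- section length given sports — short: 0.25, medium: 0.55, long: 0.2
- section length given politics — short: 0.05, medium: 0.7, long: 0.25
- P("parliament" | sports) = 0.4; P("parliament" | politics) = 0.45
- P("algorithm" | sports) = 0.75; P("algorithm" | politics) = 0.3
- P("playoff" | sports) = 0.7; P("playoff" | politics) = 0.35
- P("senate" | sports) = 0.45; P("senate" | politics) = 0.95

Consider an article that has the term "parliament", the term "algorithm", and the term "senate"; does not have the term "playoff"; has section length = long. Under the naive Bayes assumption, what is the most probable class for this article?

politics

sports: 0.65 × 0.2 × 0.4 × 0.75 × (1−0.7) × 0.45 = 0.005265
politics: 0.35 × 0.25 × 0.45 × 0.3 × (1−0.35) × 0.95 = 0.00729421875
Highest score → politics.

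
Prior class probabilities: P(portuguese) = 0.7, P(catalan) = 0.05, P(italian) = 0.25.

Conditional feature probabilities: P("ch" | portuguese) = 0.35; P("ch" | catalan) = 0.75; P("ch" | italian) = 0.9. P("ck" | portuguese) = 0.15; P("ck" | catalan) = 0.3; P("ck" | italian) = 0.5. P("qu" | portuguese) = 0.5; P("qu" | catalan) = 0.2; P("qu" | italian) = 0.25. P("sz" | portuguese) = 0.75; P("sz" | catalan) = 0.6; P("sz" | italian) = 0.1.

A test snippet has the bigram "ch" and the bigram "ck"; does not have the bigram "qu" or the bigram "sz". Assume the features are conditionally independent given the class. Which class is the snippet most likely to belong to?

portuguese: 0.7 × 0.35 × 0.15 × (1−0.5) × (1−0.75) = 0.00459375
catalan: 0.05 × 0.75 × 0.3 × (1−0.2) × (1−0.6) = 0.0036
italian: 0.25 × 0.9 × 0.5 × (1−0.25) × (1−0.1) = 0.0759375
Highest score → italian.

italian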